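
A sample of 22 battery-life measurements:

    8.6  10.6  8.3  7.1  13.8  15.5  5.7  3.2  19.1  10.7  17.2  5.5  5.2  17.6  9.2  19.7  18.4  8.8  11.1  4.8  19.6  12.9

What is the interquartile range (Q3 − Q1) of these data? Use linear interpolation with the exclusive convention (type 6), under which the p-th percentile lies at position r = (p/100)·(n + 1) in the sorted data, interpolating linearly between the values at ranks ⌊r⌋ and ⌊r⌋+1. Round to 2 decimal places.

10.55

Sorted: 3.2, 4.8, 5.2, 5.5, 5.7, 7.1, 8.3, 8.6, 8.8, 9.2, 10.6, 10.7, 11.1, 12.9, 13.8, 15.5, 17.2, 17.6, 18.4, 19.1, 19.6, 19.7.
n = 22.
P25: r = 5.75; ranks 5–6 are 5.7, 7.1; interpolating gives 6.75.
P75: r = 17.25; ranks 17–18 are 17.2, 17.6; interpolating gives 17.3.
Difference: 17.3 − 6.75 = 10.55.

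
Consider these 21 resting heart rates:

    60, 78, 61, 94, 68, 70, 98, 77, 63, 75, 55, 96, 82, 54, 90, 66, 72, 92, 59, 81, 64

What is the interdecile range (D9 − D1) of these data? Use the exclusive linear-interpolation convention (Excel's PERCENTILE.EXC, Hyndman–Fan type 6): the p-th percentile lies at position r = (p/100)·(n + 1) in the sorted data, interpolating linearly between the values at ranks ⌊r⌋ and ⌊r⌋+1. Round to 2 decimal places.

Sorted: 54, 55, 59, 60, 61, 63, 64, 66, 68, 70, 72, 75, 77, 78, 81, 82, 90, 92, 94, 96, 98.
n = 21.
P10: r = 2.2; ranks 2–3 are 55, 59; interpolating gives 55.8.
P90: r = 19.8; ranks 19–20 are 94, 96; interpolating gives 95.6.
Difference: 95.6 − 55.8 = 39.8.

39.80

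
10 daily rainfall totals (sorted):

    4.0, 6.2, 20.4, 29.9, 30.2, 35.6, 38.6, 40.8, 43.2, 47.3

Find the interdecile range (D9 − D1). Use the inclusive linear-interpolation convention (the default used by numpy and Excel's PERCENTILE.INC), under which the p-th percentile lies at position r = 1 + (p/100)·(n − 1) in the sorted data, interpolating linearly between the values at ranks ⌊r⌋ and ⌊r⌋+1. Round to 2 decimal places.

n = 10.
P10: r = 1.9; ranks 1–2 are 4.0, 6.2; interpolating gives 5.98.
P90: r = 9.1; ranks 9–10 are 43.2, 47.3; interpolating gives 43.61.
Difference: 43.61 − 5.98 = 37.63.

37.63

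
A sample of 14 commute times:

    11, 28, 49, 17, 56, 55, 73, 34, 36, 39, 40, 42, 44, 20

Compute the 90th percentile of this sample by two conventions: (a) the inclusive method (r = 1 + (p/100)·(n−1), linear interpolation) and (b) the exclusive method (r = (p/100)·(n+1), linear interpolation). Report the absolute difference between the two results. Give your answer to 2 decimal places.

Sorted: 11, 17, 20, 28, 34, 36, 39, 40, 42, 44, 49, 55, 56, 73.
n = 14.
(a) r = 12.7; between ranks 12 (55) and 13 (56): 55.7.
(b) r = 13.5; between ranks 13 (56) and 14 (73): 64.5.
|55.7 − 64.5| = 8.8.

8.80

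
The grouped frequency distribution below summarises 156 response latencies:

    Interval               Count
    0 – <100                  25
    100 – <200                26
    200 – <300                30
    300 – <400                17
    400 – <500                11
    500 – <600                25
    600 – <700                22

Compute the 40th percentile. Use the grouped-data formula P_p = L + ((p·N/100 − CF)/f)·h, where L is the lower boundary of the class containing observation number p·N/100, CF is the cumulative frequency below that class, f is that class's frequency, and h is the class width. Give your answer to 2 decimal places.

N = 156; target position k = 40/100 · 156 = 62.4.
Cumulative frequencies: 25, 51, 81, 98, 109, 134, 156.
Observation 62.4 falls in the class 200 – <300.
L = 200, CF = 51, f = 30, h = 100.
P40 = 200 + ((62.4 − 51)/30)·100 = 200 + 38 = 238.

238.00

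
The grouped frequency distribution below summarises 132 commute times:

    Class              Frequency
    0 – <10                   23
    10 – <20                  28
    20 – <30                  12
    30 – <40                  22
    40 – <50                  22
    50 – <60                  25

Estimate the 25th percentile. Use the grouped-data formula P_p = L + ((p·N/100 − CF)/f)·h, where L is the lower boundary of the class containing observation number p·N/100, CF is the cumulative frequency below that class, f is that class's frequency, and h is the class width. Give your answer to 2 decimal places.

13.57

N = 132; target position k = 25/100 · 132 = 33.
Cumulative frequencies: 23, 51, 63, 85, 107, 132.
Observation 33 falls in the class 10 – <20.
L = 10, CF = 23, f = 28, h = 10.
P25 = 10 + ((33 − 23)/28)·10 = 10 + 3.57143 = 13.5714.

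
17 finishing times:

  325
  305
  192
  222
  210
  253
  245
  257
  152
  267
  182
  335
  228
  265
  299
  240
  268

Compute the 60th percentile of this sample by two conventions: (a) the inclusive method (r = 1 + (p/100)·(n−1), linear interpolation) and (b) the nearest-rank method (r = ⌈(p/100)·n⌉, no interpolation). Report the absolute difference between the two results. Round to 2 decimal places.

Sorted: 152, 182, 192, 210, 222, 228, 240, 245, 253, 257, 265, 267, 268, 299, 305, 325, 335.
n = 17.
(a) r = 10.6; between ranks 10 (257) and 11 (265): 261.8.
(b) the nearest-rank method: rank 11 → 265.
|261.8 − 265| = 3.2.

3.20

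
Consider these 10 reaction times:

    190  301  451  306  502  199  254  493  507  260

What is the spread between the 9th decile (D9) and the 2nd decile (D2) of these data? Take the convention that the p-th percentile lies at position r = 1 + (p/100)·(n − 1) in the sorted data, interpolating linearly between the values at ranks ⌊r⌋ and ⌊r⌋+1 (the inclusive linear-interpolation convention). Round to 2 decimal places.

259.50

Sorted: 190, 199, 254, 260, 301, 306, 451, 493, 502, 507.
n = 10.
P20: r = 2.8; ranks 2–3 are 199, 254; interpolating gives 243.
P90: r = 9.1; ranks 9–10 are 502, 507; interpolating gives 502.5.
Difference: 502.5 − 243 = 259.5.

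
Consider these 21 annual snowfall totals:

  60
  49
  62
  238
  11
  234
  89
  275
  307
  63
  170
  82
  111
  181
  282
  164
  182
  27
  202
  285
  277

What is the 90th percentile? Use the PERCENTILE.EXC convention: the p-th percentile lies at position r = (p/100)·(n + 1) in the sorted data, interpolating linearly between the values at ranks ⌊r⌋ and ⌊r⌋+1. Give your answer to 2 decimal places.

284.40

Sorted: 11, 27, 49, 60, 62, 63, 82, 89, 111, 164, 170, 181, 182, 202, 234, 238, 275, 277, 282, 285, 307.
n = 21.
r = (90/100)·(21 + 1) = 19.8.
Rank 19 is 282 and rank 20 is 285.
Interpolate: 282 + 0.8·(285 − 282) = 282 + 0.8·3 = 284.4.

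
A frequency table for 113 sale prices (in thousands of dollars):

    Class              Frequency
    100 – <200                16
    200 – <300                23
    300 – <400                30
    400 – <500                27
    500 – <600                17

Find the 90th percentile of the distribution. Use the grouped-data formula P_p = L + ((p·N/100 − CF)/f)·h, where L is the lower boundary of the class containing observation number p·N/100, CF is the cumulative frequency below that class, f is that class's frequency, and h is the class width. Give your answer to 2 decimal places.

N = 113; target position k = 90/100 · 113 = 101.7.
Cumulative frequencies: 16, 39, 69, 96, 113.
Observation 101.7 falls in the class 500 – <600.
L = 500, CF = 96, f = 17, h = 100.
P90 = 500 + ((101.7 − 96)/17)·100 = 500 + 33.5294 = 533.529.

533.53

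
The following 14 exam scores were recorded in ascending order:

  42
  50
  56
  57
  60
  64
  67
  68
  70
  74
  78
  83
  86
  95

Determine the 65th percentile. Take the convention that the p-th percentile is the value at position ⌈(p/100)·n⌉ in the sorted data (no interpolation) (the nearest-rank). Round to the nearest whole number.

74

n = 14.
Position = ⌈65/100 · 14⌉ = ⌈9.1⌉ = 10.
The value at rank 10 is 74.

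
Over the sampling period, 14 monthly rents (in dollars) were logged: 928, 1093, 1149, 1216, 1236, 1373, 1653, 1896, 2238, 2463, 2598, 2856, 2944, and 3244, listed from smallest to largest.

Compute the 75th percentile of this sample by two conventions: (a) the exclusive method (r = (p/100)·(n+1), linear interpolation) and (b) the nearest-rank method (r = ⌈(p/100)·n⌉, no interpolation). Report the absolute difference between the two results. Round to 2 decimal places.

64.50

n = 14.
(a) r = 11.25; between ranks 11 (2598) and 12 (2856): 2662.5.
(b) the nearest-rank method: rank 11 → 2598.
|2662.5 − 2598| = 64.5.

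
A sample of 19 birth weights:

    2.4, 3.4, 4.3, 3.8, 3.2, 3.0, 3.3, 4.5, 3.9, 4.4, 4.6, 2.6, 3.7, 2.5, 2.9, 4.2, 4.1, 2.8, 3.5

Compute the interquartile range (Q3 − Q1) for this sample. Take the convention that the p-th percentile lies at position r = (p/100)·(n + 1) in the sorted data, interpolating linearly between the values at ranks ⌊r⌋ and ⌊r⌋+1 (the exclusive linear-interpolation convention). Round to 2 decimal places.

1.30

Sorted: 2.4, 2.5, 2.6, 2.8, 2.9, 3.0, 3.2, 3.3, 3.4, 3.5, 3.7, 3.8, 3.9, 4.1, 4.2, 4.3, 4.4, 4.5, 4.6.
n = 19.
P25: r = 5 (integer) → 2.9.
P75: r = 15 (integer) → 4.2.
Difference: 4.2 − 2.9 = 1.3.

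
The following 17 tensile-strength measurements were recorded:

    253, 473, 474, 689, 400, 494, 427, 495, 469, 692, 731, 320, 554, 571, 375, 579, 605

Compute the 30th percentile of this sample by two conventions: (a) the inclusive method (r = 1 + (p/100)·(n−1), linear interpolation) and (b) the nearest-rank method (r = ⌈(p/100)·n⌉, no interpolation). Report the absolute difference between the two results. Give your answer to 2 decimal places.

Sorted: 253, 320, 375, 400, 427, 469, 473, 474, 494, 495, 554, 571, 579, 605, 689, 692, 731.
n = 17.
(a) r = 5.8; between ranks 5 (427) and 6 (469): 460.6.
(b) the nearest-rank method: rank 6 → 469.
|460.6 − 469| = 8.4.

8.40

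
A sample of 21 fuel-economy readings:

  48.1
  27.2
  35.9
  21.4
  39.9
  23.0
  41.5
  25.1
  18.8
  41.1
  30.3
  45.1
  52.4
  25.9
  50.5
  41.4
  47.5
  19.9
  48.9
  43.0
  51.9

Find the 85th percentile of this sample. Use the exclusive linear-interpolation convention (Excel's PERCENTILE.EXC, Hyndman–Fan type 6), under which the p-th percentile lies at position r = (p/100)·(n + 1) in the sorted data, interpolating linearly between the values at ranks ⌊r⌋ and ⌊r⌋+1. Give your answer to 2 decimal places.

Sorted: 18.8, 19.9, 21.4, 23.0, 25.1, 25.9, 27.2, 30.3, 35.9, 39.9, 41.1, 41.4, 41.5, 43.0, 45.1, 47.5, 48.1, 48.9, 50.5, 51.9, 52.4.
n = 21.
r = (85/100)·(21 + 1) = 18.7.
Rank 18 is 48.9 and rank 19 is 50.5.
Interpolate: 48.9 + 0.7·(50.5 − 48.9) = 48.9 + 0.7·1.6 = 50.02.

50.02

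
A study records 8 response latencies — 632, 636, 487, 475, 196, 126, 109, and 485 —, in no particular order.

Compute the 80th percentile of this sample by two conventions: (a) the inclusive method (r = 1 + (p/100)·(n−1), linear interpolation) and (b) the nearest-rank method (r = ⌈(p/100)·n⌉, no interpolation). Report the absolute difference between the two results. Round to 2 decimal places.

Sorted: 109, 126, 196, 475, 485, 487, 632, 636.
n = 8.
(a) r = 6.6; between ranks 6 (487) and 7 (632): 574.
(b) the nearest-rank method: rank 7 → 632.
|574 − 632| = 58.

58.00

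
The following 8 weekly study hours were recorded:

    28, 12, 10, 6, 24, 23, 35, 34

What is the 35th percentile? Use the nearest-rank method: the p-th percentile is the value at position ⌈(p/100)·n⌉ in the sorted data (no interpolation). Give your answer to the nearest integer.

12

Sorted: 6, 10, 12, 23, 24, 28, 34, 35.
n = 8.
Position = ⌈35/100 · 8⌉ = ⌈2.8⌉ = 3.
The value at rank 3 is 12.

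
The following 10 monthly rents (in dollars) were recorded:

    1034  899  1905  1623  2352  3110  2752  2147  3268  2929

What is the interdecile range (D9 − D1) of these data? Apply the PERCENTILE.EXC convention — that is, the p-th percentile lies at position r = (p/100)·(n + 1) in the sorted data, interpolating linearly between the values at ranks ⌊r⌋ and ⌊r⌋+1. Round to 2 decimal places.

2339.70

Sorted: 899, 1034, 1623, 1905, 2147, 2352, 2752, 2929, 3110, 3268.
n = 10.
P10: r = 1.1; ranks 1–2 are 899, 1034; interpolating gives 912.5.
P90: r = 9.9; ranks 9–10 are 3110, 3268; interpolating gives 3252.2.
Difference: 3252.2 − 912.5 = 2339.7.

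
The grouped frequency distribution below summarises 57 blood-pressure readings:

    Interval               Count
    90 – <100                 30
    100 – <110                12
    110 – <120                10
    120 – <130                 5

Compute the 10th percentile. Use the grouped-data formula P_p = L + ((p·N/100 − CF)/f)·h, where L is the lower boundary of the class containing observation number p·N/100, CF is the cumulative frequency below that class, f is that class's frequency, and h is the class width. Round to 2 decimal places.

91.90

N = 57; target position k = 10/100 · 57 = 5.7.
Cumulative frequencies: 30, 42, 52, 57.
Observation 5.7 falls in the class 90 – <100.
L = 90, CF = 0, f = 30, h = 10.
P10 = 90 + ((5.7 − 0)/30)·10 = 90 + 1.9 = 91.9.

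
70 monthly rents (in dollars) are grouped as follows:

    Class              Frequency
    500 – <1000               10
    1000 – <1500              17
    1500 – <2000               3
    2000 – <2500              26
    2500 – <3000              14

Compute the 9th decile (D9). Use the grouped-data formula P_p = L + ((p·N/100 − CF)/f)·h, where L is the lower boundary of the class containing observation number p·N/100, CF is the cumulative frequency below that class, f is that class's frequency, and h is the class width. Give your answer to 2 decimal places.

N = 70; target position k = 90/100 · 70 = 63.
Cumulative frequencies: 10, 27, 30, 56, 70.
Observation 63 falls in the class 2500 – <3000.
L = 2500, CF = 56, f = 14, h = 500.
P90 = 2500 + ((63 − 56)/14)·500 = 2500 + 250 = 2750.

2750.00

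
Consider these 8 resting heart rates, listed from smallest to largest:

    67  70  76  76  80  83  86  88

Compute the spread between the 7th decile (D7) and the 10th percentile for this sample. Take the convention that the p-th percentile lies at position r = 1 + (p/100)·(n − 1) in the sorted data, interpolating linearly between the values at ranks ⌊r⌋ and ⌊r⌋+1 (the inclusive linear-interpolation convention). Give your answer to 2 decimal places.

13.60

n = 8.
P10: r = 1.7; ranks 1–2 are 67, 70; interpolating gives 69.1.
P70: r = 5.9; ranks 5–6 are 80, 83; interpolating gives 82.7.
Difference: 82.7 − 69.1 = 13.6.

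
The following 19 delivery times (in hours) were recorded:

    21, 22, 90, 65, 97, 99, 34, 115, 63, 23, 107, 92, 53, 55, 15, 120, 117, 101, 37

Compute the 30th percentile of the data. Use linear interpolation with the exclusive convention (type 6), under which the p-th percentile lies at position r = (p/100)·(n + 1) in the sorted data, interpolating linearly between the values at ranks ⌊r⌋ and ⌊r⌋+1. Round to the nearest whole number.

Sorted: 15, 21, 22, 23, 34, 37, 53, 55, 63, 65, 90, 92, 97, 99, 101, 107, 115, 117, 120.
n = 19.
r = (30/100)·(19 + 1) = 6.
r is an integer, so P30 is the value at rank 6: 37.

37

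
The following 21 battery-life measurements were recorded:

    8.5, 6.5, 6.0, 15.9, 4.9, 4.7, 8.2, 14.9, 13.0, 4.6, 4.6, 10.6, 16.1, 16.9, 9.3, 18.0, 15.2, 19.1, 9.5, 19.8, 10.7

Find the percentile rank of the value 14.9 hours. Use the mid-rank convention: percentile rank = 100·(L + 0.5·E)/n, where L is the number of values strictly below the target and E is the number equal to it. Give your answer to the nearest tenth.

64.3

Sorted: 4.6, 4.6, 4.7, 4.9, 6.0, 6.5, 8.2, 8.5, 9.3, 9.5, 10.6, 10.7, 13.0, 14.9, 15.2, 15.9, 16.1, 16.9, 18.0, 19.1, 19.8.
Count below 14.9: L = 13; count equal: E = 1; n = 21.
Percentile rank = 100·(13 + 0.5·1)/21 = 100·13.5/21 = 64.29.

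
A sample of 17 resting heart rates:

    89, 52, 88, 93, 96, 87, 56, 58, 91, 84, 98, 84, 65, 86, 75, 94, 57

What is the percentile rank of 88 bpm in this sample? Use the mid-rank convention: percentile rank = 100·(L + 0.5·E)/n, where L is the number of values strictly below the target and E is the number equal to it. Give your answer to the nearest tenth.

61.8

Sorted: 52, 56, 57, 58, 65, 75, 84, 84, 86, 87, 88, 89, 91, 93, 94, 96, 98.
Count below 88: L = 10; count equal: E = 1; n = 17.
Percentile rank = 100·(10 + 0.5·1)/17 = 100·10.5/17 = 61.76.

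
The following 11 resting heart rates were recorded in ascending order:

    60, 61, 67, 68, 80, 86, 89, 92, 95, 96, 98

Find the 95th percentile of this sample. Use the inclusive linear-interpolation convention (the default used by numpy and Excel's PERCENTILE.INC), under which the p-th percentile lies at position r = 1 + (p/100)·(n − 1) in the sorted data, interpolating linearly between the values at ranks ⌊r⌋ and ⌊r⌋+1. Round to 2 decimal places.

97.00

n = 11.
r = 1 + (95/100)·(11 − 1) = 1 + 9.5 = 10.5.
Rank 10 is 96 and rank 11 is 98.
Interpolate: 96 + 0.5·(98 − 96) = 96 + 0.5·2 = 97.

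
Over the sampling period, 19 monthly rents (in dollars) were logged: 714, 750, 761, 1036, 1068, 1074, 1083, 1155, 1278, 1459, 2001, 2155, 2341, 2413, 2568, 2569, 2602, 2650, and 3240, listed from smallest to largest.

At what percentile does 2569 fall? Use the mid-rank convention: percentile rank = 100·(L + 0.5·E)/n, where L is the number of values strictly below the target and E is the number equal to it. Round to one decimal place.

Count below 2569: L = 15; count equal: E = 1; n = 19.
Percentile rank = 100·(15 + 0.5·1)/19 = 100·15.5/19 = 81.58.

81.6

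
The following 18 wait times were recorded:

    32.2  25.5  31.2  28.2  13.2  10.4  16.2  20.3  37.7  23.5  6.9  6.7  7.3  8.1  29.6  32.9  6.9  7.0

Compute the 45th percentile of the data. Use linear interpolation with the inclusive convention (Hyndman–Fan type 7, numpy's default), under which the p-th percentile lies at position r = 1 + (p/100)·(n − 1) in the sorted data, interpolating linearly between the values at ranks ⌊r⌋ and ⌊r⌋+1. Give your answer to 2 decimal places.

Sorted: 6.7, 6.9, 6.9, 7.0, 7.3, 8.1, 10.4, 13.2, 16.2, 20.3, 23.5, 25.5, 28.2, 29.6, 31.2, 32.2, 32.9, 37.7.
n = 18.
r = 1 + (45/100)·(18 − 1) = 1 + 7.65 = 8.65.
Rank 8 is 13.2 and rank 9 is 16.2.
Interpolate: 13.2 + 0.65·(16.2 − 13.2) = 13.2 + 0.65·3 = 15.15.

15.15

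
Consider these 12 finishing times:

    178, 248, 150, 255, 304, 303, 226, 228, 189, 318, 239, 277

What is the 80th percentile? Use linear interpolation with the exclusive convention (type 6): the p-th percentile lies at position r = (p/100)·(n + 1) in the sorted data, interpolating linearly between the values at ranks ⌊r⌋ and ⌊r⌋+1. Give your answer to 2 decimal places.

Sorted: 150, 178, 189, 226, 228, 239, 248, 255, 277, 303, 304, 318.
n = 12.
r = (80/100)·(12 + 1) = 10.4.
Rank 10 is 303 and rank 11 is 304.
Interpolate: 303 + 0.4·(304 − 303) = 303 + 0.4·1 = 303.4.

303.40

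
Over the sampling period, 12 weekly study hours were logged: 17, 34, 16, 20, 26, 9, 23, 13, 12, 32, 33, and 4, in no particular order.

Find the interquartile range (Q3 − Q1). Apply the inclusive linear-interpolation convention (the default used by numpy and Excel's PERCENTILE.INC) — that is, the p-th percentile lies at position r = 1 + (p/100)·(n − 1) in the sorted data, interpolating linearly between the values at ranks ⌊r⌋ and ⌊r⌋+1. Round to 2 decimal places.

14.75

Sorted: 4, 9, 12, 13, 16, 17, 20, 23, 26, 32, 33, 34.
n = 12.
P25: r = 3.75; ranks 3–4 are 12, 13; interpolating gives 12.75.
P75: r = 9.25; ranks 9–10 are 26, 32; interpolating gives 27.5.
Difference: 27.5 − 12.75 = 14.75.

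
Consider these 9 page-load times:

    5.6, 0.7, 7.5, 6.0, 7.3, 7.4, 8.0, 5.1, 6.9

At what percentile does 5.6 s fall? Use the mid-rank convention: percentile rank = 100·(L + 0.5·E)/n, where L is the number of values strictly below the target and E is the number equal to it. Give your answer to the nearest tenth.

Sorted: 0.7, 5.1, 5.6, 6.0, 6.9, 7.3, 7.4, 7.5, 8.0.
Count below 5.6: L = 2; count equal: E = 1; n = 9.
Percentile rank = 100·(2 + 0.5·1)/9 = 100·2.5/9 = 27.78.

27.8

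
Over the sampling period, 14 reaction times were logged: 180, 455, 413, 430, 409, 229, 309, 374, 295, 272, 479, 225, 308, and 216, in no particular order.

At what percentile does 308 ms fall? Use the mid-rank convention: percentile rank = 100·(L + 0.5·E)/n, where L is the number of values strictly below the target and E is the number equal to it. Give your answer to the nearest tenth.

Sorted: 180, 216, 225, 229, 272, 295, 308, 309, 374, 409, 413, 430, 455, 479.
Count below 308: L = 6; count equal: E = 1; n = 14.
Percentile rank = 100·(6 + 0.5·1)/14 = 100·6.5/14 = 46.43.

46.4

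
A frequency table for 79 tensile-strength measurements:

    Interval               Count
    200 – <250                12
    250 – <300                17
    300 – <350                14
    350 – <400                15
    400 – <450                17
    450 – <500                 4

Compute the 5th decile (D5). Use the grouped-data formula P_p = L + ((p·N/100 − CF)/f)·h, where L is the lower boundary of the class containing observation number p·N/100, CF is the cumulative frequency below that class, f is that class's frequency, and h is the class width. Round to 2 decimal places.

337.50

N = 79; target position k = 50/100 · 79 = 39.5.
Cumulative frequencies: 12, 29, 43, 58, 75, 79.
Observation 39.5 falls in the class 300 – <350.
L = 300, CF = 29, f = 14, h = 50.
P50 = 300 + ((39.5 − 29)/14)·50 = 300 + 37.5 = 337.5.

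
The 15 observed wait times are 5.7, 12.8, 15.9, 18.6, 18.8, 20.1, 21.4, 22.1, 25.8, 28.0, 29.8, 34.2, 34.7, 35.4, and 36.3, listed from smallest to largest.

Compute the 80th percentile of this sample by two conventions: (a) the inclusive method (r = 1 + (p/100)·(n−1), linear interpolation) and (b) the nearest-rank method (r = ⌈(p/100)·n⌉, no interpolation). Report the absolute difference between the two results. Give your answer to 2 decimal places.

0.10

n = 15.
(a) r = 12.2; between ranks 12 (34.2) and 13 (34.7): 34.3.
(b) the nearest-rank method: rank 12 → 34.2.
|34.3 − 34.2| = 0.1.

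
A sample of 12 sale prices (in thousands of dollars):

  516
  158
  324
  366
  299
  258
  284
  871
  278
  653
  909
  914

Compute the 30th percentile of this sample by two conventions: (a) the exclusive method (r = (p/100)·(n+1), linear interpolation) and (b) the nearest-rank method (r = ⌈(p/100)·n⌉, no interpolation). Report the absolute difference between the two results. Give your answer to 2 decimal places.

0.60

Sorted: 158, 258, 278, 284, 299, 324, 366, 516, 653, 871, 909, 914.
n = 12.
(a) r = 3.9; between ranks 3 (278) and 4 (284): 283.4.
(b) the nearest-rank method: rank 4 → 284.
|283.4 − 284| = 0.6.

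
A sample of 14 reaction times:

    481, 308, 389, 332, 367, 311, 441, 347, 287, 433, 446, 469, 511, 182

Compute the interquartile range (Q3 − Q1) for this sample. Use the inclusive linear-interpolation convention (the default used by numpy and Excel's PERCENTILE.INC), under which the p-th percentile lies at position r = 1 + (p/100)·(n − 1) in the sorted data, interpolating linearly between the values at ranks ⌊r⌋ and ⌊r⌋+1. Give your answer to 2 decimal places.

128.50

Sorted: 182, 287, 308, 311, 332, 347, 367, 389, 433, 441, 446, 469, 481, 511.
n = 14.
P25: r = 4.25; ranks 4–5 are 311, 332; interpolating gives 316.25.
P75: r = 10.75; ranks 10–11 are 441, 446; interpolating gives 444.75.
Difference: 444.75 − 316.25 = 128.5.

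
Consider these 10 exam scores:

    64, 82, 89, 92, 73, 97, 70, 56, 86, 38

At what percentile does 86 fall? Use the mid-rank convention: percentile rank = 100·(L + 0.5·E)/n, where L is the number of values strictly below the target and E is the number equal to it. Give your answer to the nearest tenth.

65.0

Sorted: 38, 56, 64, 70, 73, 82, 86, 89, 92, 97.
Count below 86: L = 6; count equal: E = 1; n = 10.
Percentile rank = 100·(6 + 0.5·1)/10 = 100·6.5/10 = 65.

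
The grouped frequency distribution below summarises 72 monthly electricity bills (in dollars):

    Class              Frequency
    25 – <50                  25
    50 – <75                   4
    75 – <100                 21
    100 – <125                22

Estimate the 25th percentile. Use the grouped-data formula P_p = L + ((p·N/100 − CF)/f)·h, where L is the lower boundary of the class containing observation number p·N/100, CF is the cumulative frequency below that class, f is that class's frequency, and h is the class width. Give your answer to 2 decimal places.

43.00

N = 72; target position k = 25/100 · 72 = 18.
Cumulative frequencies: 25, 29, 50, 72.
Observation 18 falls in the class 25 – <50.
L = 25, CF = 0, f = 25, h = 25.
P25 = 25 + ((18 − 0)/25)·25 = 25 + 18 = 43.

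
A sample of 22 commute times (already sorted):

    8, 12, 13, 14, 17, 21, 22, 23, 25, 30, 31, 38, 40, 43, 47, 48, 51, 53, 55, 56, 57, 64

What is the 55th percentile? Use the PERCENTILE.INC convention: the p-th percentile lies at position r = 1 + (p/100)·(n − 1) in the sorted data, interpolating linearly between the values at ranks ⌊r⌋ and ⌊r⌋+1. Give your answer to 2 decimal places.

n = 22.
r = 1 + (55/100)·(22 − 1) = 1 + 11.55 = 12.55.
Rank 12 is 38 and rank 13 is 40.
Interpolate: 38 + 0.55·(40 − 38) = 38 + 0.55·2 = 39.1.

39.10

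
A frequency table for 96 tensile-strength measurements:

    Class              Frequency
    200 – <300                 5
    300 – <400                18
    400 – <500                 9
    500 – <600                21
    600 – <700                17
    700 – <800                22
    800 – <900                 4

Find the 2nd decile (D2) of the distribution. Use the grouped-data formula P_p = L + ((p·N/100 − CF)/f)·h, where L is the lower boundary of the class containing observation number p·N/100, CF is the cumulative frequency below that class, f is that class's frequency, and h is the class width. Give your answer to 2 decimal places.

N = 96; target position k = 20/100 · 96 = 19.2.
Cumulative frequencies: 5, 23, 32, 53, 70, 92, 96.
Observation 19.2 falls in the class 300 – <400.
L = 300, CF = 5, f = 18, h = 100.
P20 = 300 + ((19.2 − 5)/18)·100 = 300 + 78.8889 = 378.889.

378.89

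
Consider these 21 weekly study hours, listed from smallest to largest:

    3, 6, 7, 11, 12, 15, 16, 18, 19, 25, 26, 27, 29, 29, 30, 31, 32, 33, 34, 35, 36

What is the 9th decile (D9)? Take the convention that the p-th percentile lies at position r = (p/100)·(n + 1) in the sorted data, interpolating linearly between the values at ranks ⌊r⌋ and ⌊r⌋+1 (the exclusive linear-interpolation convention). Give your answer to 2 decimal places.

34.80

n = 21.
r = (90/100)·(21 + 1) = 19.8.
Rank 19 is 34 and rank 20 is 35.
Interpolate: 34 + 0.8·(35 − 34) = 34 + 0.8·1 = 34.8.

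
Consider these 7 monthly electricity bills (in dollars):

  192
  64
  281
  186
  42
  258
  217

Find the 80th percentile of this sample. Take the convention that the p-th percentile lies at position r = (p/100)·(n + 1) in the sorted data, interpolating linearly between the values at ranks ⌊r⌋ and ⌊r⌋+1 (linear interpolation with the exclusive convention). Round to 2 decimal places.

267.20

Sorted: 42, 64, 186, 192, 217, 258, 281.
n = 7.
r = (80/100)·(7 + 1) = 6.4.
Rank 6 is 258 and rank 7 is 281.
Interpolate: 258 + 0.4·(281 − 258) = 258 + 0.4·23 = 267.2.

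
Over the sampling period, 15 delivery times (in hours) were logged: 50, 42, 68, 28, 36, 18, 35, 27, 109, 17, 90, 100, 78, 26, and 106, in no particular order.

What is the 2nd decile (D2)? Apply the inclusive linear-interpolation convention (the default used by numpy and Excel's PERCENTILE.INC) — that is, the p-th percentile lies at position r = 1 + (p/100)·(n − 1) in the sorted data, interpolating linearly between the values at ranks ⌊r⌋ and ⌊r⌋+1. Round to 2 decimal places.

26.80

Sorted: 17, 18, 26, 27, 28, 35, 36, 42, 50, 68, 78, 90, 100, 106, 109.
n = 15.
r = 1 + (20/100)·(15 − 1) = 1 + 2.8 = 3.8.
Rank 3 is 26 and rank 4 is 27.
Interpolate: 26 + 0.8·(27 − 26) = 26 + 0.8·1 = 26.8.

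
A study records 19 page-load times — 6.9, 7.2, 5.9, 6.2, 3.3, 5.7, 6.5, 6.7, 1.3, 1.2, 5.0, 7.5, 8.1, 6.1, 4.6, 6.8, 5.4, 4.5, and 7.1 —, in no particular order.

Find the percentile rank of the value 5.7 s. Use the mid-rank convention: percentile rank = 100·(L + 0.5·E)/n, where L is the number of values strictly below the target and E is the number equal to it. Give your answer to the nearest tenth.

39.5

Sorted: 1.2, 1.3, 3.3, 4.5, 4.6, 5.0, 5.4, 5.7, 5.9, 6.1, 6.2, 6.5, 6.7, 6.8, 6.9, 7.1, 7.2, 7.5, 8.1.
Count below 5.7: L = 7; count equal: E = 1; n = 19.
Percentile rank = 100·(7 + 0.5·1)/19 = 100·7.5/19 = 39.47.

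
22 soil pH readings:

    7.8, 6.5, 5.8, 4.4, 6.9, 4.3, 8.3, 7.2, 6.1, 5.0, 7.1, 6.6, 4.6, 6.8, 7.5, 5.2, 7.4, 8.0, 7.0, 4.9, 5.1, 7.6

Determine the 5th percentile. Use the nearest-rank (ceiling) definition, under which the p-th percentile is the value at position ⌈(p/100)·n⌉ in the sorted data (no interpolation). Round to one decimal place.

4.4

Sorted: 4.3, 4.4, 4.6, 4.9, 5.0, 5.1, 5.2, 5.8, 6.1, 6.5, 6.6, 6.8, 6.9, 7.0, 7.1, 7.2, 7.4, 7.5, 7.6, 7.8, 8.0, 8.3.
n = 22.
Position = ⌈5/100 · 22⌉ = ⌈1.1⌉ = 2.
The value at rank 2 is 4.4.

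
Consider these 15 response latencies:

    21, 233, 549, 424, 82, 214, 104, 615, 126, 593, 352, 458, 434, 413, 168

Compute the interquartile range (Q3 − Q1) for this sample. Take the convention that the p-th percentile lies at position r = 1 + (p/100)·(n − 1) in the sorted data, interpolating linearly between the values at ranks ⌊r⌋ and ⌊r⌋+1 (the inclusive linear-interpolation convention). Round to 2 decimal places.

Sorted: 21, 82, 104, 126, 168, 214, 233, 352, 413, 424, 434, 458, 549, 593, 615.
n = 15.
P25: r = 4.5; ranks 4–5 are 126, 168; interpolating gives 147.
P75: r = 11.5; ranks 11–12 are 434, 458; interpolating gives 446.
Difference: 446 − 147 = 299.

299.00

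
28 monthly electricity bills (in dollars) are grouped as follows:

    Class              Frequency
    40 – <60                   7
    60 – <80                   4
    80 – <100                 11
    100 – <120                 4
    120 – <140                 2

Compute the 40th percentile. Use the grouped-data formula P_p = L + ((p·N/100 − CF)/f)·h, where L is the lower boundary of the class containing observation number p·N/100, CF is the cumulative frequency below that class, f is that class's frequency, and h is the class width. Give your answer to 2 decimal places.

80.36

N = 28; target position k = 40/100 · 28 = 11.2.
Cumulative frequencies: 7, 11, 22, 26, 28.
Observation 11.2 falls in the class 80 – <100.
L = 80, CF = 11, f = 11, h = 20.
P40 = 80 + ((11.2 − 11)/11)·20 = 80 + 0.363636 = 80.3636.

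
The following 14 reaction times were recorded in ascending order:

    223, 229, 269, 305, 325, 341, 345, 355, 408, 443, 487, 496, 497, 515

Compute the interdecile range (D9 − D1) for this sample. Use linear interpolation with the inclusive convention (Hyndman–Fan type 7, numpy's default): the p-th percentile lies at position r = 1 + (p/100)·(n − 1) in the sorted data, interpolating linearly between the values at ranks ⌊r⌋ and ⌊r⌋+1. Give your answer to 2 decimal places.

255.70

n = 14.
P10: r = 2.3; ranks 2–3 are 229, 269; interpolating gives 241.
P90: r = 12.7; ranks 12–13 are 496, 497; interpolating gives 496.7.
Difference: 496.7 − 241 = 255.7.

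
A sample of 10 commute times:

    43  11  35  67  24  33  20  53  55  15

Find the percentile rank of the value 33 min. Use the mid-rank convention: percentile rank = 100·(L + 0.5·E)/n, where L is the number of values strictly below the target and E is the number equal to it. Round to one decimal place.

Sorted: 11, 15, 20, 24, 33, 35, 43, 53, 55, 67.
Count below 33: L = 4; count equal: E = 1; n = 10.
Percentile rank = 100·(4 + 0.5·1)/10 = 100·4.5/10 = 45.

45.0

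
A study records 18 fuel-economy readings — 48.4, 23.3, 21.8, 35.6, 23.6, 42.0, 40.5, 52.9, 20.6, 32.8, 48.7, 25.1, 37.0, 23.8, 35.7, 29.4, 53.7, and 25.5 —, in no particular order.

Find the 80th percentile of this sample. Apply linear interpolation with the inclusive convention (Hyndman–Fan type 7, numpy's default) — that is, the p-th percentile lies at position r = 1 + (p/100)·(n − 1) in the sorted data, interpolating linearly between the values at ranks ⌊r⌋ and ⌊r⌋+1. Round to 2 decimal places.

Sorted: 20.6, 21.8, 23.3, 23.6, 23.8, 25.1, 25.5, 29.4, 32.8, 35.6, 35.7, 37.0, 40.5, 42.0, 48.4, 48.7, 52.9, 53.7.
n = 18.
r = 1 + (80/100)·(18 − 1) = 1 + 13.6 = 14.6.
Rank 14 is 42.0 and rank 15 is 48.4.
Interpolate: 42.0 + 0.6·(48.4 − 42.0) = 42.0 + 0.6·6.4 = 45.84.

45.84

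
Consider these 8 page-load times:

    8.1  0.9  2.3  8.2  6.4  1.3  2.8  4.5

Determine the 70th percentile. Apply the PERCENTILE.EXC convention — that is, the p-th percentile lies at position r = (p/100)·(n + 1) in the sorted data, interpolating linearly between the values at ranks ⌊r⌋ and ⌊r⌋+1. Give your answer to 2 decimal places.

6.91

Sorted: 0.9, 1.3, 2.3, 2.8, 4.5, 6.4, 8.1, 8.2.
n = 8.
r = (70/100)·(8 + 1) = 6.3.
Rank 6 is 6.4 and rank 7 is 8.1.
Interpolate: 6.4 + 0.3·(8.1 − 6.4) = 6.4 + 0.3·1.7 = 6.91.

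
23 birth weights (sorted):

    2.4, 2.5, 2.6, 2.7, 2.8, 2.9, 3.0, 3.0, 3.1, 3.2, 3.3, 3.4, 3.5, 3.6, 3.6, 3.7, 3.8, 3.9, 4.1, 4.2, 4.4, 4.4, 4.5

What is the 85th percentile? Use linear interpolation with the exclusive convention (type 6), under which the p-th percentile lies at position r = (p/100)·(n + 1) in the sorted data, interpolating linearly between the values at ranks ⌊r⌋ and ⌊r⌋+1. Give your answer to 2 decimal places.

n = 23.
r = (85/100)·(23 + 1) = 20.4.
Rank 20 is 4.2 and rank 21 is 4.4.
Interpolate: 4.2 + 0.4·(4.4 − 4.2) = 4.2 + 0.4·0.2 = 4.28.

4.28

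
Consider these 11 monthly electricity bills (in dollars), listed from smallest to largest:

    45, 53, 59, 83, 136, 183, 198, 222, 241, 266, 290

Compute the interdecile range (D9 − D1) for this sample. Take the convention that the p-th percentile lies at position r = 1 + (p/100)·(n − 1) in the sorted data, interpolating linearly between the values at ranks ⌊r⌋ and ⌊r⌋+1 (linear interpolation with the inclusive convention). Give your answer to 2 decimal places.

n = 11.
P10: r = 2 (integer) → 53.
P90: r = 10 (integer) → 266.
Difference: 266 − 53 = 213.

213.00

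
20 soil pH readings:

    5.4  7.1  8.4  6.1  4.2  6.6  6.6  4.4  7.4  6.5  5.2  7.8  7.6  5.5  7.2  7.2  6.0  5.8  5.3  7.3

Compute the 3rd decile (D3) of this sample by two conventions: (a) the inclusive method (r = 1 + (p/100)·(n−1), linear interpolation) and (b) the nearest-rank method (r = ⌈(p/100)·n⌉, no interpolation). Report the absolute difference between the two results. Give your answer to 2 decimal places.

Sorted: 4.2, 4.4, 5.2, 5.3, 5.4, 5.5, 5.8, 6.0, 6.1, 6.5, 6.6, 6.6, 7.1, 7.2, 7.2, 7.3, 7.4, 7.6, 7.8, 8.4.
n = 20.
(a) r = 6.7; between ranks 6 (5.5) and 7 (5.8): 5.71.
(b) the nearest-rank method: rank 6 → 5.5.
|5.71 − 5.5| = 0.21.

0.21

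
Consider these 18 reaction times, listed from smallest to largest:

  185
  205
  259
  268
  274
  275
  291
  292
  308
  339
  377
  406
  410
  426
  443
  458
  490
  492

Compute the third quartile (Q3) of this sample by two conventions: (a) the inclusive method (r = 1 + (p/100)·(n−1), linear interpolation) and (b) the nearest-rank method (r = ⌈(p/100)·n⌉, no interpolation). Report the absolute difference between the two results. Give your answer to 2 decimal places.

n = 18.
(a) r = 13.75; between ranks 13 (410) and 14 (426): 422.
(b) the nearest-rank method: rank 14 → 426.
|422 − 426| = 4.

4.00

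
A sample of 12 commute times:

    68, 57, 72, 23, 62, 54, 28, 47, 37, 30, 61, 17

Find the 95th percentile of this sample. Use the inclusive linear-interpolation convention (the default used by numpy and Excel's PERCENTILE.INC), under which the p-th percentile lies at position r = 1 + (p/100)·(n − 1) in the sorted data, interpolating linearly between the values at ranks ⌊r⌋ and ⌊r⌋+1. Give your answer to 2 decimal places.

Sorted: 17, 23, 28, 30, 37, 47, 54, 57, 61, 62, 68, 72.
n = 12.
r = 1 + (95/100)·(12 − 1) = 1 + 10.45 = 11.45.
Rank 11 is 68 and rank 12 is 72.
Interpolate: 68 + 0.45·(72 − 68) = 68 + 0.45·4 = 69.8.

69.80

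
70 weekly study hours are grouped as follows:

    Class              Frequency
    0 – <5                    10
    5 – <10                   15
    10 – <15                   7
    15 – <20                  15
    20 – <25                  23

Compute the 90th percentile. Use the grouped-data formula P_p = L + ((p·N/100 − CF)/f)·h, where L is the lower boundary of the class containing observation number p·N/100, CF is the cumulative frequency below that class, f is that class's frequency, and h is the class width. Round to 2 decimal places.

N = 70; target position k = 90/100 · 70 = 63.
Cumulative frequencies: 10, 25, 32, 47, 70.
Observation 63 falls in the class 20 – <25.
L = 20, CF = 47, f = 23, h = 5.
P90 = 20 + ((63 − 47)/23)·5 = 20 + 3.47826 = 23.4783.

23.48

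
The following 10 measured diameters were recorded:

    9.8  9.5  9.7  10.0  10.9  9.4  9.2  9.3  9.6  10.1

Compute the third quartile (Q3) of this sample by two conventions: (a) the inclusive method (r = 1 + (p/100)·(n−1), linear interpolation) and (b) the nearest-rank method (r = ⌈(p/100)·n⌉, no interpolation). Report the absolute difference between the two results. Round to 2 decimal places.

0.05

Sorted: 9.2, 9.3, 9.4, 9.5, 9.6, 9.7, 9.8, 10.0, 10.1, 10.9.
n = 10.
(a) r = 7.75; between ranks 7 (9.8) and 8 (10.0): 9.95.
(b) the nearest-rank method: rank 8 → 10.
|9.95 − 10| = 0.05.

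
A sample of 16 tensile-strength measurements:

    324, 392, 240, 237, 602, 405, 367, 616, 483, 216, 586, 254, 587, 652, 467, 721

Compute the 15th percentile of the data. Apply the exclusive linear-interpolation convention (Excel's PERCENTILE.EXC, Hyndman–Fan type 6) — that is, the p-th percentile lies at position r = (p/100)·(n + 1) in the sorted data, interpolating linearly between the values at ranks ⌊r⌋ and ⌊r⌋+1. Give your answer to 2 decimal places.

238.65

Sorted: 216, 237, 240, 254, 324, 367, 392, 405, 467, 483, 586, 587, 602, 616, 652, 721.
n = 16.
r = (15/100)·(16 + 1) = 2.55.
Rank 2 is 237 and rank 3 is 240.
Interpolate: 237 + 0.55·(240 − 237) = 237 + 0.55·3 = 238.65.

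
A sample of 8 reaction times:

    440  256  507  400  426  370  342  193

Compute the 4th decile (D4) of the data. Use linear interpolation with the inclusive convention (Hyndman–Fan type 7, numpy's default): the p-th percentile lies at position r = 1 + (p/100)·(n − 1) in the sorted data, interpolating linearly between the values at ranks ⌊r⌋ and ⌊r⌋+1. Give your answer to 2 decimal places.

364.40

Sorted: 193, 256, 342, 370, 400, 426, 440, 507.
n = 8.
r = 1 + (40/100)·(8 − 1) = 1 + 2.8 = 3.8.
Rank 3 is 342 and rank 4 is 370.
Interpolate: 342 + 0.8·(370 − 342) = 342 + 0.8·28 = 364.4.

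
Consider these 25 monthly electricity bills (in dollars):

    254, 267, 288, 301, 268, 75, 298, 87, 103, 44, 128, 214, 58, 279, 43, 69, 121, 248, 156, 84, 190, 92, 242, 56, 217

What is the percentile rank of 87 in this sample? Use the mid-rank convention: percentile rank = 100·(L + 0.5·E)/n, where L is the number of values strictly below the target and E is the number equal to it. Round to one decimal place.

Sorted: 43, 44, 56, 58, 69, 75, 84, 87, 92, 103, 121, 128, 156, 190, 214, 217, 242, 248, 254, 267, 268, 279, 288, 298, 301.
Count below 87: L = 7; count equal: E = 1; n = 25.
Percentile rank = 100·(7 + 0.5·1)/25 = 100·7.5/25 = 30.

30.0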